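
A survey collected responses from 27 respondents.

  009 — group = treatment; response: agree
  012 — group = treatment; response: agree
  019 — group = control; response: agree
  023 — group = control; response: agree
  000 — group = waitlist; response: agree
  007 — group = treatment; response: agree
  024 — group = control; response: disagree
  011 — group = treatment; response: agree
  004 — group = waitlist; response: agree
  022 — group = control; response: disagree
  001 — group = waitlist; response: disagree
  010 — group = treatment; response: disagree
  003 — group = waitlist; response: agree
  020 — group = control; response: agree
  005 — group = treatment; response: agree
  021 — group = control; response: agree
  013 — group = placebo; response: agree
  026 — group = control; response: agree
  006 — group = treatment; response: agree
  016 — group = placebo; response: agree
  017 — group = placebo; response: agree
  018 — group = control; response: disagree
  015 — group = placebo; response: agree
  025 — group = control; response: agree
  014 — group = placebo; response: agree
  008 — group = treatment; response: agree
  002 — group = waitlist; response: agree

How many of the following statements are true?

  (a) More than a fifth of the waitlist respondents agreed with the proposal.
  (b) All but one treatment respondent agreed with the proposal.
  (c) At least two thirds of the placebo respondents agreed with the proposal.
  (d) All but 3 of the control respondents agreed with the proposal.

(a) waitlist: |A| = 5, |A ∩ B| = 4; needs |A ∩ B| / |A| > 1/5 — true.
(b) treatment: |A| = 8, |A ∩ B| = 7; needs |A ∖ B| = 1 — true.
(c) placebo: |A| = 5, |A ∩ B| = 5; needs |A ∩ B| / |A| ≥ 2/3 — true.
(d) control: |A| = 9, |A ∩ B| = 6; needs |A ∖ B| = 3 — true.

4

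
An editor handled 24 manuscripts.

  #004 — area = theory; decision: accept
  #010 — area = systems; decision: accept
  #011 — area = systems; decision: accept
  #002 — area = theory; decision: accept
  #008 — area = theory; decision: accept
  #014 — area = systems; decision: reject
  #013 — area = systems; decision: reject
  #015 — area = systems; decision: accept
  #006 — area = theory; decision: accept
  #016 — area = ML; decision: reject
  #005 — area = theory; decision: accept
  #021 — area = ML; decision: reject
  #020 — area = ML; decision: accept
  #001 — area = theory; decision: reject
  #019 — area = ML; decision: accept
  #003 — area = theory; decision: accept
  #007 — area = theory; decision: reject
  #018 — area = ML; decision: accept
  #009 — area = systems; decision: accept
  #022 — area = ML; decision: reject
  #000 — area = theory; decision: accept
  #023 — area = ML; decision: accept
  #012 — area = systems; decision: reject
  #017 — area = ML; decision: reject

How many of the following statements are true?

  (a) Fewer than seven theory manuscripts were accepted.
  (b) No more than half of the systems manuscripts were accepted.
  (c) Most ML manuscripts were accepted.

0

(a) theory: |A| = 9, |A ∩ B| = 7; needs |A ∩ B| < 7 — false.
(b) systems: |A| = 7, |A ∩ B| = 4; needs |A ∩ B| ≤ |A ∖ B| — false.
(c) ML: |A| = 8, |A ∩ B| = 4; needs |A ∩ B| > |A ∖ B| — false.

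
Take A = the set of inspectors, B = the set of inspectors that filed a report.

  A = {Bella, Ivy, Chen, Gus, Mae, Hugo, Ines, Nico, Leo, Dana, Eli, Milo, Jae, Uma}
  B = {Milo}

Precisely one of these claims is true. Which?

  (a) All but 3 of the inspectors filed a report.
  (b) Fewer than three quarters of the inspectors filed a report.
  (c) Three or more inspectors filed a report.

|A| = 14, |A ∩ B| = 1, |A ∖ B| = 13.
(a) requires |A ∖ B| = 3: false.
(b) requires |A ∩ B| / |A| < 3/4: true.
(c) requires |A ∩ B| ≥ 3: false.

(b)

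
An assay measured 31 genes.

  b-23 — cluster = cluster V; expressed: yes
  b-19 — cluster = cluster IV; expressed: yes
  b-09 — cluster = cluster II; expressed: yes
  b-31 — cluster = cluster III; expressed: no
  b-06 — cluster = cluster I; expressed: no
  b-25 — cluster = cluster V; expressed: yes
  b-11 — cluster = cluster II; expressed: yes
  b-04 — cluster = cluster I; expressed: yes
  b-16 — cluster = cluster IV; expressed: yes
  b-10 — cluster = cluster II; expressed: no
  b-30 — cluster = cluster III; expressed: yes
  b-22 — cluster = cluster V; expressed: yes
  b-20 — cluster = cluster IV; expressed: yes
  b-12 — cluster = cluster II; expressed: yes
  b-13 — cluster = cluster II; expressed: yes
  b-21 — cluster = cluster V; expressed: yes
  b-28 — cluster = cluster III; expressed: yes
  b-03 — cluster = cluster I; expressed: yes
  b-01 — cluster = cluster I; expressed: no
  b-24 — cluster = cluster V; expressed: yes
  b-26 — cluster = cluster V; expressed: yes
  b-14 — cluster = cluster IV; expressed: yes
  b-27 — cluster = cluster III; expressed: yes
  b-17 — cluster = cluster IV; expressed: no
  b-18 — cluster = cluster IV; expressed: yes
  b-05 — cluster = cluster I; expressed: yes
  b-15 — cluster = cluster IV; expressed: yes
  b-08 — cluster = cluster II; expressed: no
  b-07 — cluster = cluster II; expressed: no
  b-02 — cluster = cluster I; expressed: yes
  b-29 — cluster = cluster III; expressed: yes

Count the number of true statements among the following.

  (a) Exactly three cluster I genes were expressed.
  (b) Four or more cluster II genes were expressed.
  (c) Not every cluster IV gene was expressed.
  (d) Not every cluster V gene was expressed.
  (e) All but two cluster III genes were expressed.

(a) cluster I: |A| = 6, |A ∩ B| = 4; needs |A ∩ B| = 3 — false.
(b) cluster II: |A| = 7, |A ∩ B| = 4; needs |A ∩ B| ≥ 4 — true.
(c) cluster IV: |A| = 7, |A ∩ B| = 6; needs A ⊄ B (|A ∖ B| ≥ 1) — true.
(d) cluster V: |A| = 6, |A ∩ B| = 6; needs A ⊄ B (|A ∖ B| ≥ 1) — false.
(e) cluster III: |A| = 5, |A ∩ B| = 4; needs |A ∖ B| = 2 — false.

2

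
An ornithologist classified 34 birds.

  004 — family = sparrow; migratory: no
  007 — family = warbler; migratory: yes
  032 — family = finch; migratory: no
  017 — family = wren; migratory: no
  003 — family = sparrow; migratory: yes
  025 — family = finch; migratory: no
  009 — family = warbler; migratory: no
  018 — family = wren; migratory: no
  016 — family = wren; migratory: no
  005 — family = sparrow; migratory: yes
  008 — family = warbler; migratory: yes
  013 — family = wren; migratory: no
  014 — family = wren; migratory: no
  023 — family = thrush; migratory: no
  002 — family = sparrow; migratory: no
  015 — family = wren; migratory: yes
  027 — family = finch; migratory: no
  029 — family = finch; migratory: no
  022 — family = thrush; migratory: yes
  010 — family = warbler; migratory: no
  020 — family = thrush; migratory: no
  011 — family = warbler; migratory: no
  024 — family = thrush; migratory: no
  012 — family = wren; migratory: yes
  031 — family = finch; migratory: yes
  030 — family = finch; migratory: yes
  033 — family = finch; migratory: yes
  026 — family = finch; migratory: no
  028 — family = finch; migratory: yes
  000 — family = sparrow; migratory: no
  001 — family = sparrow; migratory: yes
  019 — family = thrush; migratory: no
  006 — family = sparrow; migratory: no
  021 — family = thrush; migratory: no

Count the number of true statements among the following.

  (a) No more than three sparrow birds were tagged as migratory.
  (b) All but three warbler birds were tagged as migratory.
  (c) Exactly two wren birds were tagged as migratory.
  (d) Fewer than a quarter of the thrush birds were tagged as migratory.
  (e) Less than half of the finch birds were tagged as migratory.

(a) sparrow: |A| = 7, |A ∩ B| = 3; needs |A ∩ B| ≤ 3 — true.
(b) warbler: |A| = 5, |A ∩ B| = 2; needs |A ∖ B| = 3 — true.
(c) wren: |A| = 7, |A ∩ B| = 2; needs |A ∩ B| = 2 — true.
(d) thrush: |A| = 6, |A ∩ B| = 1; needs |A ∩ B| / |A| < 1/4 — true.
(e) finch: |A| = 9, |A ∩ B| = 4; needs |A ∩ B| < |A ∖ B| — true.

5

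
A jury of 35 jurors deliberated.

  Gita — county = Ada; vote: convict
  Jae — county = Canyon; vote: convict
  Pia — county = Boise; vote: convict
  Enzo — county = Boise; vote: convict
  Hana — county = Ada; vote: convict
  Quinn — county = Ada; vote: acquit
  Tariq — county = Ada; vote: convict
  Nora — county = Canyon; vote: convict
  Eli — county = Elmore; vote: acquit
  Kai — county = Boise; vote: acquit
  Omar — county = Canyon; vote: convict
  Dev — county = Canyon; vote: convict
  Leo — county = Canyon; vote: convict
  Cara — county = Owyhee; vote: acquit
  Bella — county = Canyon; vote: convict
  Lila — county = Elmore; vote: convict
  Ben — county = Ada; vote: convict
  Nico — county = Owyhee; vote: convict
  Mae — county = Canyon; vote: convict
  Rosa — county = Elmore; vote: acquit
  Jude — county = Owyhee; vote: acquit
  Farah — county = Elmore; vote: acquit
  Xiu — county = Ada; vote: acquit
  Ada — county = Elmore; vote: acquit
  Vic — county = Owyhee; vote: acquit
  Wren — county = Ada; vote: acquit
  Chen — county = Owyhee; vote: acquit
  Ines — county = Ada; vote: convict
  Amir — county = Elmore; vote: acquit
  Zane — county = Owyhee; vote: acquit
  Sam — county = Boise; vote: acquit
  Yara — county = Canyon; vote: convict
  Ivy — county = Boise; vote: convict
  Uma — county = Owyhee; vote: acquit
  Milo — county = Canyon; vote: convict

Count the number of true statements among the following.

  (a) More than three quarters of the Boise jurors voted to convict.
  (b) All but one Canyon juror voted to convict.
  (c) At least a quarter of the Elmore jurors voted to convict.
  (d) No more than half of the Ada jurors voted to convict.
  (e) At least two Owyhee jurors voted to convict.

(a) Boise: |A| = 5, |A ∩ B| = 3; needs |A ∩ B| / |A| > 3/4 — false.
(b) Canyon: |A| = 9, |A ∩ B| = 9; needs |A ∖ B| = 1 — false.
(c) Elmore: |A| = 6, |A ∩ B| = 1; needs |A ∩ B| / |A| ≥ 1/4 — false.
(d) Ada: |A| = 8, |A ∩ B| = 5; needs |A ∩ B| ≤ |A ∖ B| — false.
(e) Owyhee: |A| = 7, |A ∩ B| = 1; needs |A ∩ B| ≥ 2 — false.

0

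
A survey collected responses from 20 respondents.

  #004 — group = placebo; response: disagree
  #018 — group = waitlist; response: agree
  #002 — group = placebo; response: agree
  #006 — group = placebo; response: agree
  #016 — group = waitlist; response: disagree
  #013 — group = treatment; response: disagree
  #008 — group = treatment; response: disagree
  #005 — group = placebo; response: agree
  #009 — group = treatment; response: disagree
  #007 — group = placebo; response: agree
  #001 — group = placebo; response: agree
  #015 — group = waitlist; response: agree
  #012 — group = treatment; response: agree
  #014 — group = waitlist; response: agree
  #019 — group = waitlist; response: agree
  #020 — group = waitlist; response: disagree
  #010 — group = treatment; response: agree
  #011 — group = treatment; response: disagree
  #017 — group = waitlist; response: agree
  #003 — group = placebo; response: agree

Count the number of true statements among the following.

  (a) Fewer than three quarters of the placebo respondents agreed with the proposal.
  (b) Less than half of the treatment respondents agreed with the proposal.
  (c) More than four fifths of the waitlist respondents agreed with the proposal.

(a) placebo: |A| = 7, |A ∩ B| = 6; needs |A ∩ B| / |A| < 3/4 — false.
(b) treatment: |A| = 6, |A ∩ B| = 2; needs |A ∩ B| < |A ∖ B| — true.
(c) waitlist: |A| = 7, |A ∩ B| = 5; needs |A ∩ B| / |A| > 4/5 — false.

1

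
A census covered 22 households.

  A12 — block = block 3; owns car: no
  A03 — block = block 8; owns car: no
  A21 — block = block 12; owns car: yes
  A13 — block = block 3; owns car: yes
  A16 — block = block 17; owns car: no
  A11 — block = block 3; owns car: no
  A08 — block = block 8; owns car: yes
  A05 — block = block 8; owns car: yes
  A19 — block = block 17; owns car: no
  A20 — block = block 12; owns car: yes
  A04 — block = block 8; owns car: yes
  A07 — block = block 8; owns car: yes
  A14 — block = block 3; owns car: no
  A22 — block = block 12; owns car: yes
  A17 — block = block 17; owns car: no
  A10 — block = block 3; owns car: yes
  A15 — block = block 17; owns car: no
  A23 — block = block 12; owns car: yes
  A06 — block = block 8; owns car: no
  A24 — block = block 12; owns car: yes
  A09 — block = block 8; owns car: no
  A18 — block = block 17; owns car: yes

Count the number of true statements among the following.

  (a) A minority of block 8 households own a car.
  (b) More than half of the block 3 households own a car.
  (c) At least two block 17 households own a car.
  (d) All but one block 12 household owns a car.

(a) block 8: |A| = 7, |A ∩ B| = 4; needs |A ∩ B| < |A ∖ B| — false.
(b) block 3: |A| = 5, |A ∩ B| = 2; needs |A ∩ B| > |A ∖ B| — false.
(c) block 17: |A| = 5, |A ∩ B| = 1; needs |A ∩ B| ≥ 2 — false.
(d) block 12: |A| = 5, |A ∩ B| = 5; needs |A ∖ B| = 1 — false.

0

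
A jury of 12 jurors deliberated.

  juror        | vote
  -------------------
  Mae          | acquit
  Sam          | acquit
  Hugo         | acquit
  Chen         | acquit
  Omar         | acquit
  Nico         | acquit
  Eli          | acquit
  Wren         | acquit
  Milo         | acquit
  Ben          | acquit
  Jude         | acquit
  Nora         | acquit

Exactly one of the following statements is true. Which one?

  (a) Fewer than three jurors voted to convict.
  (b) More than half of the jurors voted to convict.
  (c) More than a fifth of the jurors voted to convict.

(a)

|A| = 12, |A ∩ B| = 0, |A ∖ B| = 12.
(a) requires |A ∩ B| < 3: true.
(b) requires |A ∩ B| > |A ∖ B|: false.
(c) requires |A ∩ B| / |A| > 1/5: false.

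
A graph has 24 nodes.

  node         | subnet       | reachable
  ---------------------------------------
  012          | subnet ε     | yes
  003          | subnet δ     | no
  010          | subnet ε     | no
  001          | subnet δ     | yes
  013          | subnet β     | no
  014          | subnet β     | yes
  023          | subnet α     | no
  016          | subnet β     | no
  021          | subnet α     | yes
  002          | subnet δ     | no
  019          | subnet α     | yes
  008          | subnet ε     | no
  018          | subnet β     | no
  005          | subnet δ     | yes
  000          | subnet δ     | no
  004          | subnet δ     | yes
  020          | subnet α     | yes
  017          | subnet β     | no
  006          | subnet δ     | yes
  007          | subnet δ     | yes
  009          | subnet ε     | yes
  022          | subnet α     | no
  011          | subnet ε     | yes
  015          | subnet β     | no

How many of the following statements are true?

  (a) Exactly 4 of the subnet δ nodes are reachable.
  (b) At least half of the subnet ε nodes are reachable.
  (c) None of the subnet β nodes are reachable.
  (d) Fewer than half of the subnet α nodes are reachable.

(a) subnet δ: |A| = 8, |A ∩ B| = 5; needs |A ∩ B| = 4 — false.
(b) subnet ε: |A| = 5, |A ∩ B| = 3; needs |A ∩ B| ≥ |A ∖ B| — true.
(c) subnet β: |A| = 6, |A ∩ B| = 1; needs A ∩ B = ∅ (|A ∩ B| = 0) — false.
(d) subnet α: |A| = 5, |A ∩ B| = 3; needs |A ∩ B| < |A ∖ B| — false.

1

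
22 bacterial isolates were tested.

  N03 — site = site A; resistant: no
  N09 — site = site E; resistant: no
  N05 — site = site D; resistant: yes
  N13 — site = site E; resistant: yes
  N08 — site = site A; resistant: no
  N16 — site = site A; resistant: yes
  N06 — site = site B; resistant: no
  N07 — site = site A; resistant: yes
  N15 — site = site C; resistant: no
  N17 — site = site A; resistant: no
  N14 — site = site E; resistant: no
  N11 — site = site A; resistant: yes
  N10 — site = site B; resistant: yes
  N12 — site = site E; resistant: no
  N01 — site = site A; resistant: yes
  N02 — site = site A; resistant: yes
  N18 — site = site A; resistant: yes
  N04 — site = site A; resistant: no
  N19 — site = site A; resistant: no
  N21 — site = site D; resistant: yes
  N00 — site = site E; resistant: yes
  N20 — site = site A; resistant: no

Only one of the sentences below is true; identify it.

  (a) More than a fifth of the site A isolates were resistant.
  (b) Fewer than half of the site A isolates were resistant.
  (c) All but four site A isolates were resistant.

|A| = 12, |A ∩ B| = 6, |A ∖ B| = 6.
(a) requires |A ∩ B| / |A| > 1/5: true.
(b) requires |A ∩ B| < |A ∖ B|: false.
(c) requires |A ∖ B| = 4: false.

(a)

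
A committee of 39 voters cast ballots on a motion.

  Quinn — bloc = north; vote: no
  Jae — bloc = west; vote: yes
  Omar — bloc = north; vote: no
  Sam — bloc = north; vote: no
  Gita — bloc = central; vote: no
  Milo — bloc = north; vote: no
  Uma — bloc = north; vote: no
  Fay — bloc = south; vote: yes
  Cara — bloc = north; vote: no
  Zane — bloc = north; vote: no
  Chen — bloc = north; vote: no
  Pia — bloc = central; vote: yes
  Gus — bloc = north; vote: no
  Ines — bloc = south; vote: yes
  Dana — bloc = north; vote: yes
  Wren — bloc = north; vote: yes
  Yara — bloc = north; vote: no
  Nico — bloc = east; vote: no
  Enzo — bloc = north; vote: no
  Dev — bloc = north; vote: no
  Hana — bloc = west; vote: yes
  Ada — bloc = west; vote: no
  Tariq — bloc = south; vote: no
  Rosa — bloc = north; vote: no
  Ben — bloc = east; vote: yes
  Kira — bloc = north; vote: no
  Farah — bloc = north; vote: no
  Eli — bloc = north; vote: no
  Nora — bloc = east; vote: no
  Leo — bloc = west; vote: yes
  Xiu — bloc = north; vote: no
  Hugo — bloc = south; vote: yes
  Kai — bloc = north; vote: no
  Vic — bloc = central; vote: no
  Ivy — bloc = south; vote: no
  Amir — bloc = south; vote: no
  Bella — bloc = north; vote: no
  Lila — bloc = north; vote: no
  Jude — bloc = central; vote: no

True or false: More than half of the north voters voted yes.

False

The determiner here denotes the relation: |A ∩ B| > |A ∖ B|.
|A| = 22, |A ∩ B| = 2, |A ∖ B| = 20.
2 < 20, so the statement is false.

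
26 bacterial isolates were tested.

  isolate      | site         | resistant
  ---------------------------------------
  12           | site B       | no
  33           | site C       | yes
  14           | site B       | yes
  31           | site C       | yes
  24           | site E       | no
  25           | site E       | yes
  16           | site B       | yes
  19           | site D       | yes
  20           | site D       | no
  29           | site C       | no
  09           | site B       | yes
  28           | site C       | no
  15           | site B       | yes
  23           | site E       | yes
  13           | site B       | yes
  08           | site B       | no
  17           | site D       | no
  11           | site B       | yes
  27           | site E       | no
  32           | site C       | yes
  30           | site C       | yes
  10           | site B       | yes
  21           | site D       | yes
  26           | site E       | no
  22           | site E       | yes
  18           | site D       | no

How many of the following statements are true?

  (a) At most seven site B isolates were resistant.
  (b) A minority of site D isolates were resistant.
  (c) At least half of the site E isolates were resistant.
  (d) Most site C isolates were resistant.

(a) site B: |A| = 9, |A ∩ B| = 7; needs |A ∩ B| ≤ 7 — true.
(b) site D: |A| = 5, |A ∩ B| = 2; needs |A ∩ B| < |A ∖ B| — true.
(c) site E: |A| = 6, |A ∩ B| = 3; needs |A ∩ B| ≥ |A ∖ B| — true.
(d) site C: |A| = 6, |A ∩ B| = 4; needs |A ∩ B| > |A ∖ B| — true.

4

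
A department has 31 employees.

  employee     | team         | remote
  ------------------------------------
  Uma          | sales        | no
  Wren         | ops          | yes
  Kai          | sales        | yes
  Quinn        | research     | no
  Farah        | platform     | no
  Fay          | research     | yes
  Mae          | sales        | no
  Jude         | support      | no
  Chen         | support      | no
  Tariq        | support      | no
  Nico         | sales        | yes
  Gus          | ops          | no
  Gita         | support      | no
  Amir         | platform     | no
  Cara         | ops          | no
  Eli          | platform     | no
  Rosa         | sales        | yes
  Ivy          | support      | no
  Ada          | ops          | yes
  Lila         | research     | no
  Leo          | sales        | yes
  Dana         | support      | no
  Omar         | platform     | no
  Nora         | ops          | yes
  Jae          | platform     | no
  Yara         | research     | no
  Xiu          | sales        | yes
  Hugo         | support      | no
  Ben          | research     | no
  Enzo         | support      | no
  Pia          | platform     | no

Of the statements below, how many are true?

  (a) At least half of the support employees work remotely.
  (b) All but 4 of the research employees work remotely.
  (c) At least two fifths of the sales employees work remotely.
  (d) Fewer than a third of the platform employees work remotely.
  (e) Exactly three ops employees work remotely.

(a) support: |A| = 8, |A ∩ B| = 0; needs |A ∩ B| ≥ |A ∖ B| — false.
(b) research: |A| = 5, |A ∩ B| = 1; needs |A ∖ B| = 4 — true.
(c) sales: |A| = 7, |A ∩ B| = 5; needs |A ∩ B| / |A| ≥ 2/5 — true.
(d) platform: |A| = 6, |A ∩ B| = 0; needs |A ∩ B| / |A| < 1/3 — true.
(e) ops: |A| = 5, |A ∩ B| = 3; needs |A ∩ B| = 3 — true.

4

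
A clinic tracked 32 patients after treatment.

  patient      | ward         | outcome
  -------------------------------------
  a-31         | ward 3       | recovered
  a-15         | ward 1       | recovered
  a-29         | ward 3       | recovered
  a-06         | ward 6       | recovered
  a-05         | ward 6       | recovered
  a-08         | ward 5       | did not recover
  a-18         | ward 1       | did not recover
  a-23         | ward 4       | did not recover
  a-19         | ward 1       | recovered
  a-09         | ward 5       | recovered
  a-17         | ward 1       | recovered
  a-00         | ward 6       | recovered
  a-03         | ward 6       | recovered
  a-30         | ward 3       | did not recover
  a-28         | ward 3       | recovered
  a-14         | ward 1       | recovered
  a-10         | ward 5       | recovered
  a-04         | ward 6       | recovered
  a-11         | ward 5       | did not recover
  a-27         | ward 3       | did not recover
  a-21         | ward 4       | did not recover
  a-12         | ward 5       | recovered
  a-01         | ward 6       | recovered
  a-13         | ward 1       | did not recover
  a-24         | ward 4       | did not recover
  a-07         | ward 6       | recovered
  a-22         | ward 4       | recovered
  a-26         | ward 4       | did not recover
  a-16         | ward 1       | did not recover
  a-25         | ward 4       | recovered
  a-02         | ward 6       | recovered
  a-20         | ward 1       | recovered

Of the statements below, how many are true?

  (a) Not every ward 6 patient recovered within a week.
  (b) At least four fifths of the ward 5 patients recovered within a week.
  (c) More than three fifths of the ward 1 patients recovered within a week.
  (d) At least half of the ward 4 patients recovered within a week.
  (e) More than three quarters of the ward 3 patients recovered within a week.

(a) ward 6: |A| = 8, |A ∩ B| = 8; needs A ⊄ B (|A ∖ B| ≥ 1) — false.
(b) ward 5: |A| = 5, |A ∩ B| = 3; needs |A ∩ B| / |A| ≥ 4/5 — false.
(c) ward 1: |A| = 8, |A ∩ B| = 5; needs |A ∩ B| / |A| > 3/5 — true.
(d) ward 4: |A| = 6, |A ∩ B| = 2; needs |A ∩ B| ≥ |A ∖ B| — false.
(e) ward 3: |A| = 5, |A ∩ B| = 3; needs |A ∩ B| / |A| > 3/4 — false.

1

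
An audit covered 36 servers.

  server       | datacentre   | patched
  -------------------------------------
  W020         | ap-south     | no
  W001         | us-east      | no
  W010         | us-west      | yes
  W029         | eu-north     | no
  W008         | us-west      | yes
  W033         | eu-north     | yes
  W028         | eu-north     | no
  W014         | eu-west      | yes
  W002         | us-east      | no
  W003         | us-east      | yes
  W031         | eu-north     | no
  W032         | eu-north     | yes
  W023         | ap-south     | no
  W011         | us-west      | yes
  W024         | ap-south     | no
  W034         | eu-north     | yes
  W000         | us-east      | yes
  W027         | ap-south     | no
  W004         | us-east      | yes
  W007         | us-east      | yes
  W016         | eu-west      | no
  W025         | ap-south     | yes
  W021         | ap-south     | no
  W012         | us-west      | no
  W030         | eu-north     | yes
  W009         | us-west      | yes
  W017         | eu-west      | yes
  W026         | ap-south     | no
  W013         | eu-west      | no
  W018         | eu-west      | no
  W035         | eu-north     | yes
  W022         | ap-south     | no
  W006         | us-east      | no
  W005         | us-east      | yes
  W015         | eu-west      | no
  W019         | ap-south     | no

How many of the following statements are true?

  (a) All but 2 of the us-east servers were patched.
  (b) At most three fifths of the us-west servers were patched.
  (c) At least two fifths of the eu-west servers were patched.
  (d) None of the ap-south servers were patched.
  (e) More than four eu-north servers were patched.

1

(a) us-east: |A| = 8, |A ∩ B| = 5; needs |A ∖ B| = 2 — false.
(b) us-west: |A| = 5, |A ∩ B| = 4; needs |A ∩ B| / |A| ≤ 3/5 — false.
(c) eu-west: |A| = 6, |A ∩ B| = 2; needs |A ∩ B| / |A| ≥ 2/5 — false.
(d) ap-south: |A| = 9, |A ∩ B| = 1; needs A ∩ B = ∅ (|A ∩ B| = 0) — false.
(e) eu-north: |A| = 8, |A ∩ B| = 5; needs |A ∩ B| > 4 — true.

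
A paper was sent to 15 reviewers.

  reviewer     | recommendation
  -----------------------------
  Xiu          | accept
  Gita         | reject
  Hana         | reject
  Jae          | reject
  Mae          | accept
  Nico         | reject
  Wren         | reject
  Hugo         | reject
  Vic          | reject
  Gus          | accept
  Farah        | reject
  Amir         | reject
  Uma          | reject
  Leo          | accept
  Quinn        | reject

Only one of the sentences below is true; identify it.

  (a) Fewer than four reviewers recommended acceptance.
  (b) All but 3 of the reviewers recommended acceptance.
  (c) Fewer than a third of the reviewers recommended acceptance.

(c)

|A| = 15, |A ∩ B| = 4, |A ∖ B| = 11.
(a) requires |A ∩ B| < 4: false.
(b) requires |A ∖ B| = 3: false.
(c) requires |A ∩ B| / |A| < 1/3: true.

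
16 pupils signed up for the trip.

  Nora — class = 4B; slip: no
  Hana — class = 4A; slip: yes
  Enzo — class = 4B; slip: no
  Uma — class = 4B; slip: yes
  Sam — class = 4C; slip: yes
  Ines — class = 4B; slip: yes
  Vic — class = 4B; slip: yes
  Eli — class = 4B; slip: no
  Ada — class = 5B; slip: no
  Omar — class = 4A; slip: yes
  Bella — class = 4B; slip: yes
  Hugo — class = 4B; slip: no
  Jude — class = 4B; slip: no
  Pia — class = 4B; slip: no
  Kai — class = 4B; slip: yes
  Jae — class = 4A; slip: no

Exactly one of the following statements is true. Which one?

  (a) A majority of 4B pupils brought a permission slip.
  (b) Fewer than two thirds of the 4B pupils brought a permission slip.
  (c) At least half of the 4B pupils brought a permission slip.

|A| = 11, |A ∩ B| = 5, |A ∖ B| = 6.
(a) requires |A ∩ B| > |A ∖ B|: false.
(b) requires |A ∩ B| / |A| < 2/3: true.
(c) requires |A ∩ B| ≥ |A ∖ B|: false.

(b)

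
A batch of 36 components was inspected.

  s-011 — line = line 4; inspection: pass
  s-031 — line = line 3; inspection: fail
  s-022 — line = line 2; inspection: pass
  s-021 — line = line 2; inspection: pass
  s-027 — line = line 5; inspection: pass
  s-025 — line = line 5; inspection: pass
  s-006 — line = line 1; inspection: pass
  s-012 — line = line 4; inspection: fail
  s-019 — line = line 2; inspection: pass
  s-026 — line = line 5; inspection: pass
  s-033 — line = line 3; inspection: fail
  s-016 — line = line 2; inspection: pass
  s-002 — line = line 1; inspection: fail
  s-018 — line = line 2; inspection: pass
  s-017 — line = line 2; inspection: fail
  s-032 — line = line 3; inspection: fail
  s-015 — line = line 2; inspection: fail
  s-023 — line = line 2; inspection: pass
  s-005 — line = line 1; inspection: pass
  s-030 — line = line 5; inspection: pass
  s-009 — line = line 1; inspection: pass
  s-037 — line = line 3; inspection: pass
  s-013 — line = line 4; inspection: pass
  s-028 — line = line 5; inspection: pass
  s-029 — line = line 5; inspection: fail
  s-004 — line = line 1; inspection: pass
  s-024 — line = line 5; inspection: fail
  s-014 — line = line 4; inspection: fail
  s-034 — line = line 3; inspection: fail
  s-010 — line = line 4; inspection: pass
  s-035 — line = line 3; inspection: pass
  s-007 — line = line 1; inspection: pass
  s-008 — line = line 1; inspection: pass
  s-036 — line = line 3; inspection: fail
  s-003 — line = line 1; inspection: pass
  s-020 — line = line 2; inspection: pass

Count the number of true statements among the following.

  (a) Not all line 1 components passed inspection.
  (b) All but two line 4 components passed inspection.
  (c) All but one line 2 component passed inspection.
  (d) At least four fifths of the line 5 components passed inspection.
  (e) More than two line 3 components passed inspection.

2

(a) line 1: |A| = 8, |A ∩ B| = 7; needs A ⊄ B (|A ∖ B| ≥ 1) — true.
(b) line 4: |A| = 5, |A ∩ B| = 3; needs |A ∖ B| = 2 — true.
(c) line 2: |A| = 9, |A ∩ B| = 7; needs |A ∖ B| = 1 — false.
(d) line 5: |A| = 7, |A ∩ B| = 5; needs |A ∩ B| / |A| ≥ 4/5 — false.
(e) line 3: |A| = 7, |A ∩ B| = 2; needs |A ∩ B| > 2 — false.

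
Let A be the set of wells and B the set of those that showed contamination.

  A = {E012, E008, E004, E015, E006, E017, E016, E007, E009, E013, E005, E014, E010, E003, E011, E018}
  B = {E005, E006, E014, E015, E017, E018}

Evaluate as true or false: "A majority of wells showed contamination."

False

Truth condition: |A ∩ B| > |A ∖ B|.
|A| = 16, |A ∩ B| = 6, |A ∖ B| = 10.
6 < 10, so the statement is false.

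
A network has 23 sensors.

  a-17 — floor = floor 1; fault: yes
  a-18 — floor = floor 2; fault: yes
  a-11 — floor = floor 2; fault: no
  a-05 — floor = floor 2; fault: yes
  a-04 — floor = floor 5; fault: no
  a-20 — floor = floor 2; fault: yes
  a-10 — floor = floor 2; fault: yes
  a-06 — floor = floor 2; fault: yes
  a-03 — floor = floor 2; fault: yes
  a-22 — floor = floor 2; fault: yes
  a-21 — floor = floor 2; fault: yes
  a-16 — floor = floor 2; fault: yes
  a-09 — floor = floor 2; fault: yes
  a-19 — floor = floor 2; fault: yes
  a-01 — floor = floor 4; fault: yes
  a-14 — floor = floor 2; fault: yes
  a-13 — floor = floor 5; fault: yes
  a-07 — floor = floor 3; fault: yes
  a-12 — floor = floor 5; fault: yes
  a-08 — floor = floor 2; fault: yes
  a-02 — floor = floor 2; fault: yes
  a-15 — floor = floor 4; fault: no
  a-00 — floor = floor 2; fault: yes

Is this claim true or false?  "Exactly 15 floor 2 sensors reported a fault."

True

The determiner here denotes the relation: |A ∩ B| = 15.
|A| = 16, |A ∩ B| = 15, |A ∖ B| = 1.
|A ∩ B| = 15, so the statement is true.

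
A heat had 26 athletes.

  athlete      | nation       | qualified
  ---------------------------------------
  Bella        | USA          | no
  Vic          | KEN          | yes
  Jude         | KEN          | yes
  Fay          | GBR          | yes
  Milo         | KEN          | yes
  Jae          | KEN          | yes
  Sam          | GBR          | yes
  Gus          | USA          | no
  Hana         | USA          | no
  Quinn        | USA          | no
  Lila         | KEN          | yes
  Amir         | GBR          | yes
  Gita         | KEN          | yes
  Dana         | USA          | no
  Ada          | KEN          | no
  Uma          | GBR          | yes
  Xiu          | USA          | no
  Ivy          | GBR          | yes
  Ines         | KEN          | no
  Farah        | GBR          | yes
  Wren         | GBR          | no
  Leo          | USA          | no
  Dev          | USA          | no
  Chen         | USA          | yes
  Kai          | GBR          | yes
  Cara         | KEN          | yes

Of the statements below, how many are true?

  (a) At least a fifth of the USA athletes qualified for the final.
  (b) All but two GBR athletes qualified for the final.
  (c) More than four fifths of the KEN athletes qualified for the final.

0

(a) USA: |A| = 9, |A ∩ B| = 1; needs |A ∩ B| / |A| ≥ 1/5 — false.
(b) GBR: |A| = 8, |A ∩ B| = 7; needs |A ∖ B| = 2 — false.
(c) KEN: |A| = 9, |A ∩ B| = 7; needs |A ∩ B| / |A| > 4/5 — false.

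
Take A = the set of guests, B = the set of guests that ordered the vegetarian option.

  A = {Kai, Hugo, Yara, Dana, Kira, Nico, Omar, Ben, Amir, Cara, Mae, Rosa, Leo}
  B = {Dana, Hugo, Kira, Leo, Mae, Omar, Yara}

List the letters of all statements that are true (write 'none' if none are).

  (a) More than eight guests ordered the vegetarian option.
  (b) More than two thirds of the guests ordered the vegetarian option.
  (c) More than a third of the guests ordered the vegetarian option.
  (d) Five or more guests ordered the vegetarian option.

(c), (d)

|A| = 13, |A ∩ B| = 7, |A ∖ B| = 6.
(a) |A ∩ B| > 8: fails.
(b) |A ∩ B| / |A| > 2/3: fails.
(c) |A ∩ B| / |A| > 1/3: holds.
(d) |A ∩ B| ≥ 5: holds.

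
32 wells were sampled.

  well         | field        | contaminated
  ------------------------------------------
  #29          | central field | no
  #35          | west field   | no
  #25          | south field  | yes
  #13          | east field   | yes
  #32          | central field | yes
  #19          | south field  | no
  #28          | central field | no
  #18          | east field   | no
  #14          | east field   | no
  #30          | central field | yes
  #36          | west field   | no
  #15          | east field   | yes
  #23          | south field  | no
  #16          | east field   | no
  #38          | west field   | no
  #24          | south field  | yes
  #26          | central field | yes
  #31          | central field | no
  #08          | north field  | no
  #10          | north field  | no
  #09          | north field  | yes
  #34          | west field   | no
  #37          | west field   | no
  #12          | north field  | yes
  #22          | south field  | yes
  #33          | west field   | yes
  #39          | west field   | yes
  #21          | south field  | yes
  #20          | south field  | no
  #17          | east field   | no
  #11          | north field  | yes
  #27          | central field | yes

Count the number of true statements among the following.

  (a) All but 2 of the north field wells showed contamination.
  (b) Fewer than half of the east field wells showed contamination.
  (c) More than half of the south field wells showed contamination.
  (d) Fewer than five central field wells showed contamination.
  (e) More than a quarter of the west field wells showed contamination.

5

(a) north field: |A| = 5, |A ∩ B| = 3; needs |A ∖ B| = 2 — true.
(b) east field: |A| = 6, |A ∩ B| = 2; needs |A ∩ B| < |A ∖ B| — true.
(c) south field: |A| = 7, |A ∩ B| = 4; needs |A ∩ B| > |A ∖ B| — true.
(d) central field: |A| = 7, |A ∩ B| = 4; needs |A ∩ B| < 5 — true.
(e) west field: |A| = 7, |A ∩ B| = 2; needs |A ∩ B| / |A| > 1/4 — true.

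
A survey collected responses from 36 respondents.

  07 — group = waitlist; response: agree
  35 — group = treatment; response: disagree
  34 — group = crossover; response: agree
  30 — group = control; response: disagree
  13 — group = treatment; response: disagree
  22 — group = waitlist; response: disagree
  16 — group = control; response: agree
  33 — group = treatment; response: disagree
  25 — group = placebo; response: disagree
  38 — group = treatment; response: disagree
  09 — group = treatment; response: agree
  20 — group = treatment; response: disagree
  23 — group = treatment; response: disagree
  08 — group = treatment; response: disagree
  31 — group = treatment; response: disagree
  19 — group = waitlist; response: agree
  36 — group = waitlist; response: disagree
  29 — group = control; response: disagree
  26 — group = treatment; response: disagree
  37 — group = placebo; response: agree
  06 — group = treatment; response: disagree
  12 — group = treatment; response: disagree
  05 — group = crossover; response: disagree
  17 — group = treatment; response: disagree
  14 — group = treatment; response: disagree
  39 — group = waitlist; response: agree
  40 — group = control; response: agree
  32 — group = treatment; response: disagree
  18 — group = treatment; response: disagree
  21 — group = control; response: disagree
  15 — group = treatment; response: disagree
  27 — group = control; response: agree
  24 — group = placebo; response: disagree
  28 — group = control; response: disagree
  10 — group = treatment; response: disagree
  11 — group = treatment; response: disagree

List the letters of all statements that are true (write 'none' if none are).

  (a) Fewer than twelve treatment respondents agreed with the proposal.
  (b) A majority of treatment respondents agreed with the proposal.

|A| = 19, |A ∩ B| = 1, |A ∖ B| = 18.
(a) |A ∩ B| < 12: holds.
(b) |A ∩ B| > |A ∖ B|: fails.

(a)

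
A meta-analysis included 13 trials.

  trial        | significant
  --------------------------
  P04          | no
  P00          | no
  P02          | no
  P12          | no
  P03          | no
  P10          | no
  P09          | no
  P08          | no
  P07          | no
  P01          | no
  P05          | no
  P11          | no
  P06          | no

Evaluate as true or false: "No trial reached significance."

Truth condition: A ∩ B = ∅ (|A ∩ B| = 0).
A (the restrictor) = {P04, P00, P02, P12, P03, P10, P09, P08, P07, P01, P05, P11, P06}, |A| = 13.
A ∩ B = {}, so |A ∩ B| = 0.
So the statement is true.

True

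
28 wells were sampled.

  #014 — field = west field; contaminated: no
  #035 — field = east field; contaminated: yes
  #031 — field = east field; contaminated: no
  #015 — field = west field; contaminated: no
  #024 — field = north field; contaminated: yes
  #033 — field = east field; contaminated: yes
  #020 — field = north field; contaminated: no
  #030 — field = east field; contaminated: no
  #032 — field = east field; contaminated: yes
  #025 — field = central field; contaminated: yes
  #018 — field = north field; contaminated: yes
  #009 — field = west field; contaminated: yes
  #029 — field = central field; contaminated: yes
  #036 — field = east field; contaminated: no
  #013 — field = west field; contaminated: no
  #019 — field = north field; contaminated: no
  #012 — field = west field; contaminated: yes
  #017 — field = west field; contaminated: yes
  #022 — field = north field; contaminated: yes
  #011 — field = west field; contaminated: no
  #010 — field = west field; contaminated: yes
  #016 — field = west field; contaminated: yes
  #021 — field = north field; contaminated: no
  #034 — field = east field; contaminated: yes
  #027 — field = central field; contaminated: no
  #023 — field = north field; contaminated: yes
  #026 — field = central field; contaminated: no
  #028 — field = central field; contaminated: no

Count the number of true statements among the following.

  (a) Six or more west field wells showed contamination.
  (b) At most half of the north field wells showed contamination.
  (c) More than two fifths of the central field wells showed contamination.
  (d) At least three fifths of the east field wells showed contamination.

0

(a) west field: |A| = 9, |A ∩ B| = 5; needs |A ∩ B| ≥ 6 — false.
(b) north field: |A| = 7, |A ∩ B| = 4; needs |A ∩ B| ≤ |A ∖ B| — false.
(c) central field: |A| = 5, |A ∩ B| = 2; needs |A ∩ B| / |A| > 2/5 — false.
(d) east field: |A| = 7, |A ∩ B| = 4; needs |A ∩ B| / |A| ≥ 3/5 — false.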